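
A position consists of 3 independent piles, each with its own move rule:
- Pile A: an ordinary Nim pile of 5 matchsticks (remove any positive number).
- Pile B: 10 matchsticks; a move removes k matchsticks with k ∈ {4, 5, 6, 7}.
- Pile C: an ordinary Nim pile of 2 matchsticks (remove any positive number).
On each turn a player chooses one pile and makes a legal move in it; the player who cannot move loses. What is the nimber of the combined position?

5

Pile A is a plain Nim pile of size 5, so its Grundy value is 5.
Grundy values for pile B (subtraction set {4, 5, 6, 7}):
g(0) = mex{} = 0
g(1) = mex{} = 0
g(2) = mex{} = 0
g(3) = mex{} = 0
g(4) = mex{0} = 1
g(5) = mex{0} = 1
g(6) = mex{0} = 1
g(7) = mex{0} = 1
g(8) = mex{0,1} = 2
g(9) = mex{0,1} = 2
g(10) = mex{0,1} = 2
So g(10) = 2.
Pile C is a plain Nim pile of size 2, so its Grundy value is 2.
The value of a disjunctive sum is the nim-sum of the parts.
Combined value = 5 ⊕ 2 ⊕ 2 = 5.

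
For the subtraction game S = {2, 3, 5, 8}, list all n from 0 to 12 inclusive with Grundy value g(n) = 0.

Grundy values for subtraction set {2, 3, 5, 8}:
g(0) = mex{} = 0
g(1) = mex{} = 0
g(2) = mex{0} = 1
g(3) = mex{0} = 1
g(4) = mex{0,1} = 2
g(5) = mex{0,1} = 2
g(6) = mex{0,1,2} = 3
g(7) = mex{1,2} = 0
g(8) = mex{0,1,2,3} = 4
g(9) = mex{0,2,3} = 1
g(10) = mex{0,1,2,4} = 3
g(11) = mex{1,3,4} = 0
g(12) = mex{0,1,2,3} = 4
The P-positions (g = 0) in 0..12 are 0, 1, 7, 11.

0, 1, 7, 11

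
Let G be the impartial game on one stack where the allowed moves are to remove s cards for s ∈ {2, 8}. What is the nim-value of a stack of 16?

1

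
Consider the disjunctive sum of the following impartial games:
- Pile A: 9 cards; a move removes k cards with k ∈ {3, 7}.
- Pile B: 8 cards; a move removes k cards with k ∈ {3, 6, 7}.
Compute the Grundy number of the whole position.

3

Grundy values for pile A (subtraction set {3, 7}):
g(0) = mex{} = 0
g(1) = mex{} = 0
g(2) = mex{} = 0
g(3) = mex{0} = 1
g(4) = mex{0} = 1
g(5) = mex{0} = 1
g(6) = mex{1} = 0
g(7) = mex{0,1} = 2
g(8) = mex{0,1} = 2
g(9) = mex{0} = 1
So g(9) = 1.
Grundy values for pile B (subtraction set {3, 6, 7}):
k:     0  1  2  3  4  5  6  7  8
g(k):  0  0  0  1  1  1  2  2  2
So g(8) = 2.
The value of a disjunctive sum is the nim-sum of the parts.
Combined value = 1 XOR 2 = 3.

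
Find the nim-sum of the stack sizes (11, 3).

8

Compute the nim-sum pairwise:
11 XOR 3 = 8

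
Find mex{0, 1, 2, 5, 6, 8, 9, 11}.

3

The values 0, 1, 2 are all present; 3 is the first non-negative integer missing from the set.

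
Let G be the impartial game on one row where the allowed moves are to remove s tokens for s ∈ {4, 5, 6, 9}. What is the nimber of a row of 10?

Build the Grundy sequence with g(k) = mex{g(k−s) : s ∈ {4, 5, 6, 9}, s ≤ k}:
g(0) = mex{} = 0
g(1) = mex{} = 0
g(2) = mex{} = 0
g(3) = mex{} = 0
g(4) = mex{0} = 1
g(5) = mex{0} = 1
g(6) = mex{0} = 1
g(7) = mex{0} = 1
g(8) = mex{0,1} = 2
g(9) = mex{0,1} = 2
g(10) = mex{0,1} = 2
So g(10) = 2.

2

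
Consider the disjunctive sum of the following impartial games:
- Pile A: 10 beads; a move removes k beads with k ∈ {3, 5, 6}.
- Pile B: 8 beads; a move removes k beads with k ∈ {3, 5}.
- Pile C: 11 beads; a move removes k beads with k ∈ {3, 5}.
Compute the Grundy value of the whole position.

Build the Grundy sequence for pile A with g(k) = mex{g(k−s) : s ∈ {3, 5, 6}, s ≤ k}:
g(0) = mex{} = 0
g(1) = mex{} = 0
g(2) = mex{} = 0
g(3) = mex{0} = 1
g(4) = mex{0} = 1
g(5) = mex{0} = 1
g(6) = mex{0,1} = 2
g(7) = mex{0,1} = 2
g(8) = mex{0,1} = 2
g(9) = mex{1,2} = 0
g(10) = mex{1,2} = 0
So g(10) = 0.
Grundy values for pile B (subtraction set {3, 5}):
g(0) = mex{} = 0
g(1) = mex{} = 0
g(2) = mex{} = 0
g(3) = mex{0} = 1
g(4) = mex{0} = 1
g(5) = mex{0} = 1
g(6) = mex{0,1} = 2
g(7) = mex{0,1} = 2
g(8) = mex{1} = 0
So g(8) = 0.
Build the Grundy sequence for pile C with g(k) = mex{g(k−s) : s ∈ {3, 5}, s ≤ k}:
g(0) = mex{} = 0
g(1) = mex{} = 0
g(2) = mex{} = 0
g(3) = mex{0} = 1
g(4) = mex{0} = 1
g(5) = mex{0} = 1
g(6) = mex{0,1} = 2
g(7) = mex{0,1} = 2
g(8) = mex{1} = 0
g(9) = mex{1,2} = 0
g(10) = mex{1,2} = 0
g(11) = mex{0,2} = 1
So g(11) = 1.
By the Sprague-Grundy theorem, the Grundy value of a sum of independent games is the XOR of the component values.
Combined value = 0 ⊕ 0 ⊕ 1 = 1.

1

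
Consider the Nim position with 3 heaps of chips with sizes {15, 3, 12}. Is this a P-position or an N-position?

P-position

Write each in binary and XOR column by column:
  1111  (15)
  0011  (3)
  1100  (12)
  ----
  0000  (0)
The nim-sum is 0, so this is a P-position: the player to move is in a losing position under optimal play.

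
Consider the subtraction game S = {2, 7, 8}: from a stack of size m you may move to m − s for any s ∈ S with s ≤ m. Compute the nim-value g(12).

Compute g(0), g(1), … for moves {2, 7, 8}:
g(0) = mex{} = 0
g(1) = mex{} = 0
g(2) = mex{0} = 1
g(3) = mex{0} = 1
g(4) = mex{1} = 0
g(5) = mex{1} = 0
g(6) = mex{0} = 1
g(7) = mex{0} = 1
g(8) = mex{0,1} = 2
g(9) = mex{0,1} = 2
g(10) = mex{1,2} = 0
g(11) = mex{0,1,2} = 3
g(12) = mex{0} = 1
So g(12) = 1.

1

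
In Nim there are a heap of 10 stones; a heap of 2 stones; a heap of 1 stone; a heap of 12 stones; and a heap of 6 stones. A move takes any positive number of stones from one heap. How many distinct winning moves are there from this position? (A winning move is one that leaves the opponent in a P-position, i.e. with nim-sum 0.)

Compute the nim-sum pairwise:
10 ⊕ 2 = 8
8 ⊕ 1 = 9
9 ⊕ 12 = 5
5 ⊕ 6 = 3
The overall nim-sum is X = 3. A heap of size p has a winning move iff p XOR X < p (reduce it to p XOR X).
  10: 10 XOR 3 = 9 < 10 — winning move (to 9).
  2: 2 XOR 3 = 1 < 2 — winning move (to 1).
  1: 1 XOR 3 = 2 ≥ 1 — no move.
  12: 12 XOR 3 = 15 ≥ 12 — no move.
  6: 6 XOR 3 = 5 < 6 — winning move (to 5).
That gives 3 winning moves.

3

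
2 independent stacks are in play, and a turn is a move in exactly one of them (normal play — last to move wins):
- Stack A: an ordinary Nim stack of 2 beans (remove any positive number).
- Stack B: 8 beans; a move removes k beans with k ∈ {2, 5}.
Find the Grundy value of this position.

2

Stack A is a plain Nim stack of size 2, so its Grundy value is 2.
For stack B, compute g(0), g(1), … with moves {2, 5}:
k:     0  1  2  3  4  5  6  7  8
g(k):  0  0  1  1  0  2  1  0  0
So g(8) = 0.
By the Sprague-Grundy theorem, the Grundy value of a sum of independent games is the XOR of the component values.
Combined value = 2 XOR 0 = 2.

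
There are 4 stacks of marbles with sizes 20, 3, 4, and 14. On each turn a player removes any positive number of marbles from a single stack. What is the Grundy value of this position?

29

In binary:
  10100  (20)
  00011  (3)
  00100  (4)
  01110  (14)
  -----
  11101  (29)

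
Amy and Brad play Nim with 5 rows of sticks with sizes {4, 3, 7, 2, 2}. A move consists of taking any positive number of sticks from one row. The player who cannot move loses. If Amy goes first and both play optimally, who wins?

Brad wins

In binary:
  100  (4)
  011  (3)
  111  (7)
  010  (2)
  010  (2)
  ---
  000  (0)
The nim-sum is 0, so this is a P-position: the player to move is in a losing position under optimal play; Amy is about to move from it and so loses — Brad wins.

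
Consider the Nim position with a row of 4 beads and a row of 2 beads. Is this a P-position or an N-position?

N-position

Compute the nim-sum pairwise:
4 XOR 2 = 6
The nim-sum is 6 ≠ 0, so this is an N-position: the player to move can win.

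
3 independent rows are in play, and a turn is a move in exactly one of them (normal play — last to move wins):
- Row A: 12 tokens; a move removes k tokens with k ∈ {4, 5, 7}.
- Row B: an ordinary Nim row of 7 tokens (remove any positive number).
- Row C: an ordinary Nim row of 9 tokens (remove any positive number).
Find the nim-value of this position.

14

Build the Grundy sequence for row A with g(k) = mex{g(k−s) : s ∈ {4, 5, 7}, s ≤ k}:
g(0) = mex{} = 0
g(1) = mex{} = 0
g(2) = mex{} = 0
g(3) = mex{} = 0
g(4) = mex{0} = 1
g(5) = mex{0} = 1
g(6) = mex{0} = 1
g(7) = mex{0} = 1
g(8) = mex{0,1} = 2
g(9) = mex{0,1} = 2
g(10) = mex{0,1} = 2
g(11) = mex{1} = 0
g(12) = mex{1,2} = 0
So g(12) = 0.
Row B is a plain Nim row of size 7, so its Grundy value is 7.
Row C is a plain Nim row of size 9, so its Grundy value is 9.
By the Sprague-Grundy theorem, the Grundy value of a sum of independent games is the XOR of the component values.
Combined value = 0 ⊕ 7 ⊕ 9 = 14.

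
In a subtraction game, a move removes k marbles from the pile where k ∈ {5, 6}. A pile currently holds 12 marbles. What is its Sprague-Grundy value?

Build the Grundy sequence with g(k) = mex{g(k−s) : s ∈ {5, 6}, s ≤ k}:
k:     0  1  2  3  4  5  6  7  8  9 10 11 12
g(k):  0  0  0  0  0  1  1  1  1  1  2  0  0
So g(12) = 0.

0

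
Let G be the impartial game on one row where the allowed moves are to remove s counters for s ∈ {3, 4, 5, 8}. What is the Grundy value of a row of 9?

3

Compute g(0), g(1), … for moves {3, 4, 5, 8}:
g(0) = mex{} = 0
g(1) = mex{} = 0
g(2) = mex{} = 0
g(3) = mex{0} = 1
g(4) = mex{0} = 1
g(5) = mex{0} = 1
g(6) = mex{0,1} = 2
g(7) = mex{0,1} = 2
g(8) = mex{0,1} = 2
g(9) = mex{0,1,2} = 3
So g(9) = 3.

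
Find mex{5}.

0

0 is not in the set, so the mex is 0.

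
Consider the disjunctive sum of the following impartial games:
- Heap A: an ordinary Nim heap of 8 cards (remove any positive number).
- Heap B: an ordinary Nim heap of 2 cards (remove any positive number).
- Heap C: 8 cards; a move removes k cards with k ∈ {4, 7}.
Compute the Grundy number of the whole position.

Heap A is a plain Nim heap of size 8, so its Grundy value is 8.
Heap B is a plain Nim heap of size 2, so its Grundy value is 2.
Grundy values for heap C (subtraction set {4, 7}):
k:     0  1  2  3  4  5  6  7  8
g(k):  0  0  0  0  1  1  1  1  2
So g(8) = 2.
By the Sprague-Grundy theorem, the Grundy value of a sum of independent games is the XOR of the component values.
Combined value = 8 ⊕ 2 ⊕ 2 = 8.

8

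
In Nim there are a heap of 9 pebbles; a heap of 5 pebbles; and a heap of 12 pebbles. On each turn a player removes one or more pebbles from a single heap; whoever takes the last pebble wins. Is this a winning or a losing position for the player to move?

Losing position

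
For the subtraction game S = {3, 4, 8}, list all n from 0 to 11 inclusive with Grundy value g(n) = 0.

0, 1, 2, 7

Build the Grundy sequence with g(k) = mex{g(k−s) : s ∈ {3, 4, 8}, s ≤ k}:
g(0) = mex{} = 0
g(1) = mex{} = 0
g(2) = mex{} = 0
g(3) = mex{0} = 1
g(4) = mex{0} = 1
g(5) = mex{0} = 1
g(6) = mex{0,1} = 2
g(7) = mex{1} = 0
g(8) = mex{0,1} = 2
g(9) = mex{0,1,2} = 3
g(10) = mex{0,2} = 1
g(11) = mex{0,1,2} = 3
The P-positions (g = 0) in 0..11 are 0, 1, 2, 7.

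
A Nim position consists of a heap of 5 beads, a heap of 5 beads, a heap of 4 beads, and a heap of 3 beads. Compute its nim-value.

In binary:
  101  (5)
  101  (5)
  100  (4)
  011  (3)
  ---
  111  (7)

7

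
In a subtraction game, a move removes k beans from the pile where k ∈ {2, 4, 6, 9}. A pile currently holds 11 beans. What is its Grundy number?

0

Compute g(0), g(1), … for moves {2, 4, 6, 9}:
g(0) = mex{} = 0
g(1) = mex{} = 0
g(2) = mex{0} = 1
g(3) = mex{0} = 1
g(4) = mex{0,1} = 2
g(5) = mex{0,1} = 2
g(6) = mex{0,1,2} = 3
g(7) = mex{0,1,2} = 3
g(8) = mex{1,2,3} = 0
g(9) = mex{0,1,2,3} = 4
g(10) = mex{0,2,3} = 1
g(11) = mex{1,2,3,4} = 0
So g(11) = 0.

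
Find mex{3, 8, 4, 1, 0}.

The values 0, 1 are all present; 2 is the first non-negative integer missing from the set.

2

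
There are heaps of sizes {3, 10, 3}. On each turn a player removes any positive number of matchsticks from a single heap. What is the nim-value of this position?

10

Compute the nim-sum pairwise:
3 ⊕ 10 = 9
9 ⊕ 3 = 10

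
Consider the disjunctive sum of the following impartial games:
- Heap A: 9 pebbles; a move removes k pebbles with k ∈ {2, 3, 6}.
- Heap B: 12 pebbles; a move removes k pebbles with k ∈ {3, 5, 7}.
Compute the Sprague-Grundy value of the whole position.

0

Build the Grundy sequence for heap A with g(k) = mex{g(k−s) : s ∈ {2, 3, 6}, s ≤ k}:
k:     0  1  2  3  4  5  6  7  8  9
g(k):  0  0  1  1  2  0  3  1  2  0
So g(9) = 0.
Build the Grundy sequence for heap B with g(k) = mex{g(k−s) : s ∈ {3, 5, 7}, s ≤ k}:
g(0) = mex{} = 0
g(1) = mex{} = 0
g(2) = mex{} = 0
g(3) = mex{0} = 1
g(4) = mex{0} = 1
g(5) = mex{0} = 1
g(6) = mex{0,1} = 2
g(7) = mex{0,1} = 2
g(8) = mex{0,1} = 2
g(9) = mex{0,1,2} = 3
g(10) = mex{1,2} = 0
g(11) = mex{1,2} = 0
g(12) = mex{1,2,3} = 0
So g(12) = 0.
By the Sprague-Grundy theorem, the Grundy value of a sum of independent games is the XOR of the component values.
Combined value = 0 ⊕ 0 = 0.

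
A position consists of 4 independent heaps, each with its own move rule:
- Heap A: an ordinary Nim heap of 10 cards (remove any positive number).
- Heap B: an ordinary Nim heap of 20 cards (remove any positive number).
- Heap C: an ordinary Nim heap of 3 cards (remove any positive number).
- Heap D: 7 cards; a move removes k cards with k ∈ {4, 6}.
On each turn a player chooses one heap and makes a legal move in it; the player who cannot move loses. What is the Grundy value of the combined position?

Heap A is a plain Nim heap of size 10, so its Grundy value is 10.
Heap B is a plain Nim heap of size 20, so its Grundy value is 20.
Heap C is a plain Nim heap of size 3, so its Grundy value is 3.
Grundy values for heap D (subtraction set {4, 6}):
k:     0  1  2  3  4  5  6  7
g(k):  0  0  0  0  1  1  1  1
So g(7) = 1.
By the Sprague-Grundy theorem, the Grundy value of a sum of independent games is the XOR of the component values.
Combined value = 10 XOR 20 XOR 3 XOR 1 = 28.

28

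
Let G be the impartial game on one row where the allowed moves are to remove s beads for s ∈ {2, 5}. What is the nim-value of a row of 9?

Build the Grundy sequence with g(k) = mex{g(k−s) : s ∈ {2, 5}, s ≤ k}:
g(0) = mex{} = 0
g(1) = mex{} = 0
g(2) = mex{0} = 1
g(3) = mex{0} = 1
g(4) = mex{1} = 0
g(5) = mex{0,1} = 2
g(6) = mex{0} = 1
g(7) = mex{1,2} = 0
g(8) = mex{1} = 0
g(9) = mex{0} = 1
So g(9) = 1.

1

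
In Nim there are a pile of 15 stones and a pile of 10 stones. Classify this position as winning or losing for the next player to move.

Winning position

Compute the nim-sum pairwise:
15 ^ 10 = 5
The nim-sum is 5 ≠ 0, so this is an N-position: the player to move can win.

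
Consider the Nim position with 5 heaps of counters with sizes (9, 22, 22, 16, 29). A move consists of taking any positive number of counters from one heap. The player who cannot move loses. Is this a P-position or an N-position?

N-position

Write each in binary and XOR column by column:
  01001  (9)
  10110  (22)
  10110  (22)
  10000  (16)
  11101  (29)
  -----
  00100  (4)
The nim-sum is 4 ≠ 0, so this is an N-position: the player to move can win.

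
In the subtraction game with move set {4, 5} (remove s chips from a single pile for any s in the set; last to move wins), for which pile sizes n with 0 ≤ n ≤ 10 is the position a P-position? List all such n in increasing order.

0, 1, 2, 3, 9, 10

Grundy values for subtraction set {4, 5}:
g(0) = mex{} = 0
g(1) = mex{} = 0
g(2) = mex{} = 0
g(3) = mex{} = 0
g(4) = mex{0} = 1
g(5) = mex{0} = 1
g(6) = mex{0} = 1
g(7) = mex{0} = 1
g(8) = mex{0,1} = 2
g(9) = mex{1} = 0
g(10) = mex{1} = 0
The P-positions (g = 0) in 0..10 are 0, 1, 2, 3, 9, 10.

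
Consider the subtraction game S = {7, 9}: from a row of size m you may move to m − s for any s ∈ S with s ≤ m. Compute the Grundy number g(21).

Grundy values for subtraction set {7, 9}:
k:     0  1  2  3  4  5  6  7  8  9 10 11 12 13 14 15 16 17 18 19 20 21
g(k):  0  0  0  0  0  0  0  1  1  1  1  1  1  1  2  2  0  0  0  0  0  0
So g(21) = 0.

0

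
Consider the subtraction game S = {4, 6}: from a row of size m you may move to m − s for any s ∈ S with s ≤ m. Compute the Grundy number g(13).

Build the Grundy sequence with g(k) = mex{g(k−s) : s ∈ {4, 6}, s ≤ k}:
g(0) = mex{} = 0
g(1) = mex{} = 0
g(2) = mex{} = 0
g(3) = mex{} = 0
g(4) = mex{0} = 1
g(5) = mex{0} = 1
g(6) = mex{0} = 1
g(7) = mex{0} = 1
g(8) = mex{0,1} = 2
g(9) = mex{0,1} = 2
g(10) = mex{1} = 0
g(11) = mex{1} = 0
g(12) = mex{1,2} = 0
g(13) = mex{1,2} = 0
So g(13) = 0.

0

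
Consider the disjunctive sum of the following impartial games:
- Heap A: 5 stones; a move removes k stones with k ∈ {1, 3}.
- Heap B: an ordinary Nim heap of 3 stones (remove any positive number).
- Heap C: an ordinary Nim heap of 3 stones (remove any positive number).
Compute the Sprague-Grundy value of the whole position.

1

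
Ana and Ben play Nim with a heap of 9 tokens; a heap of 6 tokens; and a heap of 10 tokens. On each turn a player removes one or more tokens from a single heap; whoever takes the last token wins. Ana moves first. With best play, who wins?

Write each in binary and XOR column by column:
  1001  (9)
  0110  (6)
  1010  (10)
  ----
  0101  (5)
The nim-sum is 5 ≠ 0, so this is an N-position: the player to move can win; Ana has a winning move.

Ana wins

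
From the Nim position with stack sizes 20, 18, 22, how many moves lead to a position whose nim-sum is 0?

3

Write each in binary and XOR column by column:
  10100  (20)
  10010  (18)
  10110  (22)
  -----
  10000  (16)
The overall nim-sum is X = 16. A stack of size p has a winning move iff p XOR X < p (reduce it to p XOR X).
  20: 20 XOR 16 = 4 < 20 — winning move (to 4).
  18: 18 XOR 16 = 2 < 18 — winning move (to 2).
  22: 22 XOR 16 = 6 < 22 — winning move (to 6).
That gives 3 winning moves.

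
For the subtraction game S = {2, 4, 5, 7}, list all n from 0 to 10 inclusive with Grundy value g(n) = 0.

0, 1, 9, 10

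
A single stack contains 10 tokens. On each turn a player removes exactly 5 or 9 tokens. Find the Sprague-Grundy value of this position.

2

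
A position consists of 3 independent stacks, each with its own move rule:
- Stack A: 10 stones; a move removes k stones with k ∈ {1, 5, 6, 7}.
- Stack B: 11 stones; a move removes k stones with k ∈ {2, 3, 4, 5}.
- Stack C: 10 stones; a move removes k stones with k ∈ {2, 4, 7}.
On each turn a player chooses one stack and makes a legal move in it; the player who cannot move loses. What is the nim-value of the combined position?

2

For stack A, compute g(0), g(1), … with moves {1, 5, 6, 7}:
k:     0  1  2  3  4  5  6  7  8  9 10
g(k):  0  1  0  1  0  1  2  3  2  3  2
So g(10) = 2.
Build the Grundy sequence for stack B with g(k) = mex{g(k−s) : s ∈ {2, 3, 4, 5}, s ≤ k}:
k:     0  1  2  3  4  5  6  7  8  9 10 11
g(k):  0  0  1  1  2  2  3  0  0  1  1  2
So g(11) = 2.
Build the Grundy sequence for stack C with g(k) = mex{g(k−s) : s ∈ {2, 4, 7}, s ≤ k}:
k:     0  1  2  3  4  5  6  7  8  9 10
g(k):  0  0  1  1  2  2  0  3  1  0  2
So g(10) = 2.
The value of a disjunctive sum is the nim-sum of the parts.
Combined value = 2 ⊕ 2 ⊕ 2 = 2.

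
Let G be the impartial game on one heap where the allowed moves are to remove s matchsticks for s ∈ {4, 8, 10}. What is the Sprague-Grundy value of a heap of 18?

1

Compute g(0), g(1), … for moves {4, 8, 10}:
k:     0  1  2  3  4  5  6  7  8  9 10 11 12 13 14 15 16 17 18
g(k):  0  0  0  0  1  1  1  1  2  2  2  2  3  3  0  0  0  0  1
So g(18) = 1.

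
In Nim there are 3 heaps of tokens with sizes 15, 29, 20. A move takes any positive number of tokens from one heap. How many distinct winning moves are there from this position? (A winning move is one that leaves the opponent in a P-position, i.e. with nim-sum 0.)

3

Nim-sum: 15 XOR 29 XOR 20 = 6.
The overall nim-sum is X = 6. A heap of size p has a winning move iff p XOR X < p (reduce it to p XOR X).
  15: 15 XOR 6 = 9 < 15 — winning move (to 9).
  29: 29 XOR 6 = 27 < 29 — winning move (to 27).
  20: 20 XOR 6 = 18 < 20 — winning move (to 18).
That gives 3 winning moves.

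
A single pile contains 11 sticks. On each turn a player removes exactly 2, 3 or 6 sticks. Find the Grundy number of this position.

1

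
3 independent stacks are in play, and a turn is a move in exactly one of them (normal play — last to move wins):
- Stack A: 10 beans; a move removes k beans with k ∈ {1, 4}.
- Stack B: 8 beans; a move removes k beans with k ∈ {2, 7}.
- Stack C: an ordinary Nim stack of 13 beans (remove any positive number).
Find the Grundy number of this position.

15

Grundy values for stack A (subtraction set {1, 4}):
g(0) = mex{} = 0
g(1) = mex{0} = 1
g(2) = mex{1} = 0
g(3) = mex{0} = 1
g(4) = mex{0,1} = 2
g(5) = mex{1,2} = 0
g(6) = mex{0} = 1
g(7) = mex{1} = 0
g(8) = mex{0,2} = 1
g(9) = mex{0,1} = 2
g(10) = mex{1,2} = 0
So g(10) = 0.
Build the Grundy sequence for stack B with g(k) = mex{g(k−s) : s ∈ {2, 7}, s ≤ k}:
g(0) = mex{} = 0
g(1) = mex{} = 0
g(2) = mex{0} = 1
g(3) = mex{0} = 1
g(4) = mex{1} = 0
g(5) = mex{1} = 0
g(6) = mex{0} = 1
g(7) = mex{0} = 1
g(8) = mex{0,1} = 2
So g(8) = 2.
Stack C is a plain Nim stack of size 13, so its Grundy value is 13.
By the Sprague-Grundy theorem, the Grundy value of a sum of independent games is the XOR of the component values.
Combined value = 0 XOR 2 XOR 13 = 15.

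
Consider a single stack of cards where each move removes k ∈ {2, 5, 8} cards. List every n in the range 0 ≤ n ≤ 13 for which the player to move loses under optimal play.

0, 1, 4, 7, 10, 11

Grundy values for subtraction set {2, 5, 8}:
k:     0  1  2  3  4  5  6  7  8  9 10 11 12 13
g(k):  0  0  1  1  0  2  1  0  2  1  0  0  1  1
The P-positions (g = 0) in 0..13 are 0, 1, 4, 7, 10, 11.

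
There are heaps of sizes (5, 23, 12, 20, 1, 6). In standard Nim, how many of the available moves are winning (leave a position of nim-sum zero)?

1

Compute the nim-sum pairwise:
5 XOR 23 = 18
18 XOR 12 = 30
30 XOR 20 = 10
10 XOR 1 = 11
11 XOR 6 = 13
The overall nim-sum is X = 13. A heap of size p has a winning move iff p XOR X < p (reduce it to p XOR X).
  5: 5 XOR 13 = 8 ≥ 5 — no move.
  23: 23 XOR 13 = 26 ≥ 23 — no move.
  12: 12 XOR 13 = 1 < 12 — winning move (to 1).
  20: 20 XOR 13 = 25 ≥ 20 — no move.
  1: 1 XOR 13 = 12 ≥ 1 — no move.
  6: 6 XOR 13 = 11 ≥ 6 — no move.
That gives 1 winning move.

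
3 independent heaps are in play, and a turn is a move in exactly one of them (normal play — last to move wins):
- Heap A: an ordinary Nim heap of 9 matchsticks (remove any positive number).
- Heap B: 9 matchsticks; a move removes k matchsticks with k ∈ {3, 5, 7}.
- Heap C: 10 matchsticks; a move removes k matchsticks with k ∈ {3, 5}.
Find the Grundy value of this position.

10

Heap A is a plain Nim heap of size 9, so its Grundy value is 9.
Build the Grundy sequence for heap B with g(k) = mex{g(k−s) : s ∈ {3, 5, 7}, s ≤ k}:
k:     0  1  2  3  4  5  6  7  8  9
g(k):  0  0  0  1  1  1  2  2  2  3
So g(9) = 3.
Grundy values for heap C (subtraction set {3, 5}):
g(0) = mex{} = 0
g(1) = mex{} = 0
g(2) = mex{} = 0
g(3) = mex{0} = 1
g(4) = mex{0} = 1
g(5) = mex{0} = 1
g(6) = mex{0,1} = 2
g(7) = mex{0,1} = 2
g(8) = mex{1} = 0
g(9) = mex{1,2} = 0
g(10) = mex{1,2} = 0
So g(10) = 0.
The value of a disjunctive sum is the nim-sum of the parts.
Combined value = 9 XOR 3 XOR 0 = 10.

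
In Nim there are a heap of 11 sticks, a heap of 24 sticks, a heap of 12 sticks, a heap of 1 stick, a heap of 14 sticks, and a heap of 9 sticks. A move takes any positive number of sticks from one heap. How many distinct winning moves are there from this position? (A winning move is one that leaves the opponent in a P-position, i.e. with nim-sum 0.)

In binary:
  01011  (11)
  11000  (24)
  01100  (12)
  00001  (1)
  01110  (14)
  01001  (9)
  -----
  11001  (25)
The overall nim-sum is X = 25. A heap of size p has a winning move iff p XOR X < p (reduce it to p XOR X).
  11: 11 XOR 25 = 18 ≥ 11 — no move.
  24: 24 XOR 25 = 1 < 24 — winning move (to 1).
  12: 12 XOR 25 = 21 ≥ 12 — no move.
  1: 1 XOR 25 = 24 ≥ 1 — no move.
  14: 14 XOR 25 = 23 ≥ 14 — no move.
  9: 9 XOR 25 = 16 ≥ 9 — no move.
That gives 1 winning move.

1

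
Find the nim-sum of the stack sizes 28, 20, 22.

Bitwise XOR of the heap sizes:
  11100  (28)
  10100  (20)
  10110  (22)
  -----
  11110  (30)

30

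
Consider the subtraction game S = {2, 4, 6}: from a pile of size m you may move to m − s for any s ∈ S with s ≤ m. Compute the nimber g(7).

Compute g(0), g(1), … for moves {2, 4, 6}:
g(0) = mex{} = 0
g(1) = mex{} = 0
g(2) = mex{0} = 1
g(3) = mex{0} = 1
g(4) = mex{0,1} = 2
g(5) = mex{0,1} = 2
g(6) = mex{0,1,2} = 3
g(7) = mex{0,1,2} = 3
So g(7) = 3.

3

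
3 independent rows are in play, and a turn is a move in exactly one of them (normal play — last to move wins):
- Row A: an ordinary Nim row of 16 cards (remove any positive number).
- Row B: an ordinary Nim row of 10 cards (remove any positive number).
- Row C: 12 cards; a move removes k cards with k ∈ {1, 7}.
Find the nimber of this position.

Row A is a plain Nim row of size 16, so its Grundy value is 16.
Row B is a plain Nim row of size 10, so its Grundy value is 10.
Grundy values for row C (subtraction set {1, 7}):
g(0) = mex{} = 0
g(1) = mex{0} = 1
g(2) = mex{1} = 0
g(3) = mex{0} = 1
g(4) = mex{1} = 0
g(5) = mex{0} = 1
g(6) = mex{1} = 0
g(7) = mex{0} = 1
g(8) = mex{1} = 0
g(9) = mex{0} = 1
g(10) = mex{1} = 0
g(11) = mex{0} = 1
g(12) = mex{1} = 0
So g(12) = 0.
The value of a disjunctive sum is the nim-sum of the parts.
Combined value = 16 XOR 10 XOR 0 = 26.

26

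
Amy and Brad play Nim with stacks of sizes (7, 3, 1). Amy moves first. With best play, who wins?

In binary:
  111  (7)
  011  (3)
  001  (1)
  ---
  101  (5)
The nim-sum is 5 ≠ 0, so this is an N-position: the player to move can win; Amy has a winning move.

Amy wins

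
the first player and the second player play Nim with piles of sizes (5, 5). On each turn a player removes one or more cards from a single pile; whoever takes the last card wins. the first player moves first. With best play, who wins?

Compute the nim-sum pairwise:
5 ⊕ 5 = 0
The nim-sum is 0, so this is a P-position: the player to move is in a losing position under optimal play; the first player is about to move from it and so loses — the second player wins.

the second player wins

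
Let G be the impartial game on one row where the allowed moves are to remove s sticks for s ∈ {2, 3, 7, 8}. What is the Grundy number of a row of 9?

Build the Grundy sequence with g(k) = mex{g(k−s) : s ∈ {2, 3, 7, 8}, s ≤ k}:
g(0) = mex{} = 0
g(1) = mex{} = 0
g(2) = mex{0} = 1
g(3) = mex{0} = 1
g(4) = mex{0,1} = 2
g(5) = mex{1} = 0
g(6) = mex{1,2} = 0
g(7) = mex{0,2} = 1
g(8) = mex{0} = 1
g(9) = mex{0,1} = 2
So g(9) = 2.

2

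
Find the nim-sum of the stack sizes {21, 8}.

29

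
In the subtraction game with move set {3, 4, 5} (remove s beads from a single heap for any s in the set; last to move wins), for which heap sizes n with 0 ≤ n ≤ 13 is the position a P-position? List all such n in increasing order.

0, 1, 2, 8, 9, 10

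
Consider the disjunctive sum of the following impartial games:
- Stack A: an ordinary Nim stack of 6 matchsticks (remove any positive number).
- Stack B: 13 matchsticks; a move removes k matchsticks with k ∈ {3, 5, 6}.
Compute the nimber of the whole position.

Stack A is a plain Nim stack of size 6, so its Grundy value is 6.
Build the Grundy sequence for stack B with g(k) = mex{g(k−s) : s ∈ {3, 5, 6}, s ≤ k}:
g(0) = mex{} = 0
g(1) = mex{} = 0
g(2) = mex{} = 0
g(3) = mex{0} = 1
g(4) = mex{0} = 1
g(5) = mex{0} = 1
g(6) = mex{0,1} = 2
g(7) = mex{0,1} = 2
g(8) = mex{0,1} = 2
g(9) = mex{1,2} = 0
g(10) = mex{1,2} = 0
g(11) = mex{1,2} = 0
g(12) = mex{0,2} = 1
g(13) = mex{0,2} = 1
So g(13) = 1.
By the Sprague-Grundy theorem, the Grundy value of a sum of independent games is the XOR of the component values.
Combined value = 6 ⊕ 1 = 7.

7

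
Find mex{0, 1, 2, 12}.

3

The values 0, 1, 2 are all present; 3 is the first non-negative integer missing from the set.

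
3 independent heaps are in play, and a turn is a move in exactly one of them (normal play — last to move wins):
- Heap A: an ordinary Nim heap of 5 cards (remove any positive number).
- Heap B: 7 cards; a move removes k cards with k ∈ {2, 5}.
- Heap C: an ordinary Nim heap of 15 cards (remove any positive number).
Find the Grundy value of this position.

10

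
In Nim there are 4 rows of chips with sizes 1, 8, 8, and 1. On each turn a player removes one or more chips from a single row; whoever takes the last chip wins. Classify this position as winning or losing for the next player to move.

Nim-sum: 1 XOR 8 XOR 8 XOR 1 = 0.
The nim-sum is 0, so this is a P-position: the player to move is in a losing position under optimal play.

Losing position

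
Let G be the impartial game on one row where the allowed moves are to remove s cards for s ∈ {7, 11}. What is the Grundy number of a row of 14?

2

Compute g(0), g(1), … for moves {7, 11}:
g(0) = mex{} = 0
g(1) = mex{} = 0
g(2) = mex{} = 0
g(3) = mex{} = 0
g(4) = mex{} = 0
g(5) = mex{} = 0
g(6) = mex{} = 0
g(7) = mex{0} = 1
g(8) = mex{0} = 1
g(9) = mex{0} = 1
g(10) = mex{0} = 1
g(11) = mex{0} = 1
g(12) = mex{0} = 1
g(13) = mex{0} = 1
g(14) = mex{0,1} = 2
So g(14) = 2.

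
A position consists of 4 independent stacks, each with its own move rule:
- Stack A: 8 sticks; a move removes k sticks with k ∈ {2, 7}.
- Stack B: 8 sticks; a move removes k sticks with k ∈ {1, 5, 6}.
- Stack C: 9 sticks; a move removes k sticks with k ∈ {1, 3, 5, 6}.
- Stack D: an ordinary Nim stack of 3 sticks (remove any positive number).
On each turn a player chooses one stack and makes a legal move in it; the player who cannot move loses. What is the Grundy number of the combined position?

Grundy values for stack A (subtraction set {2, 7}):
k:     0  1  2  3  4  5  6  7  8
g(k):  0  0  1  1  0  0  1  1  2
So g(8) = 2.
Build the Grundy sequence for stack B with g(k) = mex{g(k−s) : s ∈ {1, 5, 6}, s ≤ k}:
k:     0  1  2  3  4  5  6  7  8
g(k):  0  1  0  1  0  1  2  3  2
So g(8) = 2.
For stack C, compute g(0), g(1), … with moves {1, 3, 5, 6}:
k:     0  1  2  3  4  5  6  7  8  9
g(k):  0  1  0  1  0  1  2  3  2  3
So g(9) = 3.
Stack D is a plain Nim stack of size 3, so its Grundy value is 3.
By the Sprague-Grundy theorem, the Grundy value of a sum of independent games is the XOR of the component values.
Combined value = 2 XOR 2 XOR 3 XOR 3 = 0.

0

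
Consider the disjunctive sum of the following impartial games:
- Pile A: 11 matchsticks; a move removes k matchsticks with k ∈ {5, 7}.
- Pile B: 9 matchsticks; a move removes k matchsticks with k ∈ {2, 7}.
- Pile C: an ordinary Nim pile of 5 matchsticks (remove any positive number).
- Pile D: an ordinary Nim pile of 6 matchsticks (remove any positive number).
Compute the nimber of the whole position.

Grundy values for pile A (subtraction set {5, 7}):
g(0) = mex{} = 0
g(1) = mex{} = 0
g(2) = mex{} = 0
g(3) = mex{} = 0
g(4) = mex{} = 0
g(5) = mex{0} = 1
g(6) = mex{0} = 1
g(7) = mex{0} = 1
g(8) = mex{0} = 1
g(9) = mex{0} = 1
g(10) = mex{0,1} = 2
g(11) = mex{0,1} = 2
So g(11) = 2.
Build the Grundy sequence for pile B with g(k) = mex{g(k−s) : s ∈ {2, 7}, s ≤ k}:
g(0) = mex{} = 0
g(1) = mex{} = 0
g(2) = mex{0} = 1
g(3) = mex{0} = 1
g(4) = mex{1} = 0
g(5) = mex{1} = 0
g(6) = mex{0} = 1
g(7) = mex{0} = 1
g(8) = mex{0,1} = 2
g(9) = mex{1} = 0
So g(9) = 0.
Pile C is a plain Nim pile of size 5, so its Grundy value is 5.
Pile D is a plain Nim pile of size 6, so its Grundy value is 6.
The value of a disjunctive sum is the nim-sum of the parts.
Combined value = 2 ⊕ 0 ⊕ 5 ⊕ 6 = 1.

1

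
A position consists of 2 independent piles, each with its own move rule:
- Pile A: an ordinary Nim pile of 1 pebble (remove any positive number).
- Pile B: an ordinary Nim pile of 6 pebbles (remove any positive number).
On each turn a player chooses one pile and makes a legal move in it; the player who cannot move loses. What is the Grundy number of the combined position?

7

Pile A is a plain Nim pile of size 1, so its Grundy value is 1.
Pile B is a plain Nim pile of size 6, so its Grundy value is 6.
The value of a disjunctive sum is the nim-sum of the parts.
Combined value = 1 ⊕ 6 = 7.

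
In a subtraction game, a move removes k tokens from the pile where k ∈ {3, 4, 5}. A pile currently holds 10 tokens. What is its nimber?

Compute g(0), g(1), … for moves {3, 4, 5}:
k:     0  1  2  3  4  5  6  7  8  9 10
g(k):  0  0  0  1  1  1  2  2  0  0  0
So g(10) = 0.

0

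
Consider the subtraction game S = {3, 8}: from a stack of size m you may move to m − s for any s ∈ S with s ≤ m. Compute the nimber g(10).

Compute g(0), g(1), … for moves {3, 8}:
g(0) = mex{} = 0
g(1) = mex{} = 0
g(2) = mex{} = 0
g(3) = mex{0} = 1
g(4) = mex{0} = 1
g(5) = mex{0} = 1
g(6) = mex{1} = 0
g(7) = mex{1} = 0
g(8) = mex{0,1} = 2
g(9) = mex{0} = 1
g(10) = mex{0} = 1
So g(10) = 1.

1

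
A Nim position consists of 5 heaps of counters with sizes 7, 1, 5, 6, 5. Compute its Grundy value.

0

Write each in binary and XOR column by column:
  111  (7)
  001  (1)
  101  (5)
  110  (6)
  101  (5)
  ---
  000  (0)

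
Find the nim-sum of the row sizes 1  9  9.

Compute the nim-sum pairwise:
1 XOR 9 = 8
8 XOR 9 = 1

1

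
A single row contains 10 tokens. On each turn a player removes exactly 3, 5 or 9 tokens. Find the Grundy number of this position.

3

Grundy values for subtraction set {3, 5, 9}:
k:     0  1  2  3  4  5  6  7  8  9 10
g(k):  0  0  0  1  1  1  2  2  0  3  3
So g(10) = 3.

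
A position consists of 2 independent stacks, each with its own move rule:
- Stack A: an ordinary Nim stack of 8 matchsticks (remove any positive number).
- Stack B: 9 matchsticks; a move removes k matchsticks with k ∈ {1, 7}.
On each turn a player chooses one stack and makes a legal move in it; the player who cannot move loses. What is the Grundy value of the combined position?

9

Stack A is a plain Nim stack of size 8, so its Grundy value is 8.
For stack B, compute g(0), g(1), … with moves {1, 7}:
g(0) = mex{} = 0
g(1) = mex{0} = 1
g(2) = mex{1} = 0
g(3) = mex{0} = 1
g(4) = mex{1} = 0
g(5) = mex{0} = 1
g(6) = mex{1} = 0
g(7) = mex{0} = 1
g(8) = mex{1} = 0
g(9) = mex{0} = 1
So g(9) = 1.
By the Sprague-Grundy theorem, the Grundy value of a sum of independent games is the XOR of the component values.
Combined value = 8 XOR 1 = 9.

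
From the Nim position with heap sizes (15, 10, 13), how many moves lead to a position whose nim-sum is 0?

Bitwise XOR of the heap sizes:
  1111  (15)
  1010  (10)
  1101  (13)
  ----
  1000  (8)
The overall nim-sum is X = 8. A heap of size p has a winning move iff p XOR X < p (reduce it to p XOR X).
  15: 15 XOR 8 = 7 < 15 — winning move (to 7).
  10: 10 XOR 8 = 2 < 10 — winning move (to 2).
  13: 13 XOR 8 = 5 < 13 — winning move (to 5).
That gives 3 winning moves.

3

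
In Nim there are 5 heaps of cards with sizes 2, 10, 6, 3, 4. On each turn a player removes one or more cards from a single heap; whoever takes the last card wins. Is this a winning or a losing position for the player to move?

Write each in binary and XOR column by column:
  0010  (2)
  1010  (10)
  0110  (6)
  0011  (3)
  0100  (4)
  ----
  1001  (9)
The nim-sum is 9 ≠ 0, so this is an N-position: the player to move can win.

Winning position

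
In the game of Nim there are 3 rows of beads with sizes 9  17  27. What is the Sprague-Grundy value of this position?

Nim-sum: 9 ⊕ 17 ⊕ 27 = 3.

3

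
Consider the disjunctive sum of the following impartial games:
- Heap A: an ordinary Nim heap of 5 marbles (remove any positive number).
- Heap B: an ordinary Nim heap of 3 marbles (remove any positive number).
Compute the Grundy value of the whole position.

Heap A is a plain Nim heap of size 5, so its Grundy value is 5.
Heap B is a plain Nim heap of size 3, so its Grundy value is 3.
The value of a disjunctive sum is the nim-sum of the parts.
Combined value = 5 XOR 3 = 6.

6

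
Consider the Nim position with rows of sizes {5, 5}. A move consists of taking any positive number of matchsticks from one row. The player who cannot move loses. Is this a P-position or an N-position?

P-position

Compute the nim-sum pairwise:
5 XOR 5 = 0
The nim-sum is 0, so this is a P-position: the player to move is in a losing position under optimal play.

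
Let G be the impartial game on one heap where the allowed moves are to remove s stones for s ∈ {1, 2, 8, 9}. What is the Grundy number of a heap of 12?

Build the Grundy sequence with g(k) = mex{g(k−s) : s ∈ {1, 2, 8, 9}, s ≤ k}:
k:     0  1  2  3  4  5  6  7  8  9 10 11 12
g(k):  0  1  2  0  1  2  0  1  2  3  0  1  2
So g(12) = 2.

2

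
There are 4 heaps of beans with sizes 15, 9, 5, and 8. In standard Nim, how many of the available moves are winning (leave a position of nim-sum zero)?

3

Nim-sum: 15 XOR 9 XOR 5 XOR 8 = 11.
The overall nim-sum is X = 11. A heap of size p has a winning move iff p XOR X < p (reduce it to p XOR X).
  15: 15 XOR 11 = 4 < 15 — winning move (to 4).
  9: 9 XOR 11 = 2 < 9 — winning move (to 2).
  5: 5 XOR 11 = 14 ≥ 5 — no move.
  8: 8 XOR 11 = 3 < 8 — winning move (to 3).
That gives 3 winning moves.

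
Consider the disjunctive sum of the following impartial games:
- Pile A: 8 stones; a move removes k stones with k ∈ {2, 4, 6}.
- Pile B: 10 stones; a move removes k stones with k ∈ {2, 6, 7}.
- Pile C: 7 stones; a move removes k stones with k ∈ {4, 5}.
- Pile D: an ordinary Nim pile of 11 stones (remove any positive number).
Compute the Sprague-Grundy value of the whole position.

9

Grundy values for pile A (subtraction set {2, 4, 6}):
k:     0  1  2  3  4  5  6  7  8
g(k):  0  0  1  1  2  2  3  3  0
So g(8) = 0.
Grundy values for pile B (subtraction set {2, 6, 7}):
g(0) = mex{} = 0
g(1) = mex{} = 0
g(2) = mex{0} = 1
g(3) = mex{0} = 1
g(4) = mex{1} = 0
g(5) = mex{1} = 0
g(6) = mex{0} = 1
g(7) = mex{0} = 1
g(8) = mex{0,1} = 2
g(9) = mex{1} = 0
g(10) = mex{0,1,2} = 3
So g(10) = 3.
Build the Grundy sequence for pile C with g(k) = mex{g(k−s) : s ∈ {4, 5}, s ≤ k}:
k:     0  1  2  3  4  5  6  7
g(k):  0  0  0  0  1  1  1  1
So g(7) = 1.
Pile D is a plain Nim pile of size 11, so its Grundy value is 11.
The value of a disjunctive sum is the nim-sum of the parts.
Combined value = 0 XOR 3 XOR 1 XOR 11 = 9.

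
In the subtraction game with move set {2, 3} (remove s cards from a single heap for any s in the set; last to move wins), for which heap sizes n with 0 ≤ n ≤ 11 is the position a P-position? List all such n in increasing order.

0, 1, 5, 6, 10, 11

Compute g(0), g(1), … for moves {2, 3}:
g(0) = mex{} = 0
g(1) = mex{} = 0
g(2) = mex{0} = 1
g(3) = mex{0} = 1
g(4) = mex{0,1} = 2
g(5) = mex{1} = 0
g(6) = mex{1,2} = 0
g(7) = mex{0,2} = 1
g(8) = mex{0} = 1
g(9) = mex{0,1} = 2
g(10) = mex{1} = 0
g(11) = mex{1,2} = 0
The P-positions (g = 0) in 0..11 are 0, 1, 5, 6, 10, 11.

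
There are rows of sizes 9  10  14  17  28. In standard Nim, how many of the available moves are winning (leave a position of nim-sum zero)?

Compute the nim-sum pairwise:
9 ^ 10 = 3
3 ^ 14 = 13
13 ^ 17 = 28
28 ^ 28 = 0
The nim-sum is already 0, so every move leaves a nonzero nim-sum — there are no winning moves.

0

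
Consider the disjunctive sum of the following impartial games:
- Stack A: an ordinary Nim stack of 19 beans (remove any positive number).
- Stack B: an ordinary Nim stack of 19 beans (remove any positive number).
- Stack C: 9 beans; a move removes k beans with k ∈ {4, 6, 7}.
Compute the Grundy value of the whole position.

Stack A is a plain Nim stack of size 19, so its Grundy value is 19.
Stack B is a plain Nim stack of size 19, so its Grundy value is 19.
Grundy values for stack C (subtraction set {4, 6, 7}):
g(0) = mex{} = 0
g(1) = mex{} = 0
g(2) = mex{} = 0
g(3) = mex{} = 0
g(4) = mex{0} = 1
g(5) = mex{0} = 1
g(6) = mex{0} = 1
g(7) = mex{0} = 1
g(8) = mex{0,1} = 2
g(9) = mex{0,1} = 2
So g(9) = 2.
The value of a disjunctive sum is the nim-sum of the parts.
Combined value = 19 ⊕ 19 ⊕ 2 = 2.

2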